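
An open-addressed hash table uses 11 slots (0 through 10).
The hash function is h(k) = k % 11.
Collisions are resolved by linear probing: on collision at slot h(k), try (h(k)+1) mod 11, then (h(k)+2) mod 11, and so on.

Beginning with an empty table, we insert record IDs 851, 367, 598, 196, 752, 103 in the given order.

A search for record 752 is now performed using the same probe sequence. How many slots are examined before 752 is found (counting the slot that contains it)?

851: h=4 -> slot 4
367: h=4, probe 4,5 -> slot 5
598: h=4, probe 4,5,6 -> slot 6
196: h=9 -> slot 9
752: h=4, probe 4,5,6,7 -> slot 7
103: h=4, probe 4,5,6,7,8 -> slot 8
Table: [—, —, —, —, 851, 367, 598, 752, 103, 196, —]
Lookup 752: h=4, probe 4,5,6,7 → found at 7.

4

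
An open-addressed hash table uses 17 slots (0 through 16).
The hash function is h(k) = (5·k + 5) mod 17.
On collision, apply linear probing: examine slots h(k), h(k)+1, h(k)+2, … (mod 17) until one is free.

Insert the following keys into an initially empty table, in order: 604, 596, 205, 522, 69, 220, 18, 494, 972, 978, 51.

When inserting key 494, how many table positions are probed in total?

604 hashes to 16; slot 16 is free → place at 16.
596 hashes to 10; slot 10 is free → place at 10.
205 hashes to 10; 10 taken → place at 11.
522 hashes to 14; slot 14 is free → place at 14.
69 hashes to 10; 10,11 taken → place at 12.
220 hashes to 0; slot 0 is free → place at 0.
18 hashes to 10; 10,11,12 taken → place at 13.
494 hashes to 10; 10,11,12,13,14 taken → place at 15.
972 hashes to 3; slot 3 is free → place at 3.
978 hashes to 16; 16,0 taken → place at 1.
51 hashes to 5; slot 5 is free → place at 5.
Table: [220, 978, ., 972, ., 51, ., ., ., ., 596, 205, 69, 18, 522, 494, 604]

6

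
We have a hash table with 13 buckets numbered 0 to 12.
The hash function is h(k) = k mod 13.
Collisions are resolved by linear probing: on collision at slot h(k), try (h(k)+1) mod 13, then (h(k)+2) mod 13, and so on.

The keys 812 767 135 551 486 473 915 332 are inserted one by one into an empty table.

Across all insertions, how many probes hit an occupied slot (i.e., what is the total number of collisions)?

Insert 812: h=6, slot 6 empty → index 6.
Insert 767: h=0, slot 0 empty → index 0.
Insert 135: h=5, slot 5 empty → index 5.
Insert 551: h=5, slots 5,6 occupied → index 7.
Insert 486: h=5, slots 5,6,7 occupied → index 8.
Insert 473: h=5, slots 5,6,7,8 occupied → index 9.
Insert 915: h=5, slots 5,6,7,8,9 occupied → index 10.
Insert 332: h=7, slots 7,8,9,10 occupied → index 11.
Table: [767, ∅, ∅, ∅, ∅, 135, 812, 551, 486, 473, 915, 332, ∅]

18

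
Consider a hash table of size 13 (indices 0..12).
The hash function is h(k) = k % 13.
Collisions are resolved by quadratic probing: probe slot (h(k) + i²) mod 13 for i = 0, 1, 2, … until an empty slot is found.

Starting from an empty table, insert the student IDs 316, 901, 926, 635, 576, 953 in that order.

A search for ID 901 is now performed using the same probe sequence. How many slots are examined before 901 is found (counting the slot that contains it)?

316 hashes to 4; slot 4 is free => place at 4.
901 hashes to 4; 4 taken => place at 5.
926 hashes to 3; slot 3 is free => place at 3.
635 hashes to 11; slot 11 is free => place at 11.
576 hashes to 4; 4,5 taken => place at 8.
953 hashes to 4; 4,5,8 taken => place at 0.
Table: [953, -, -, 926, 316, 901, -, -, 576, -, -, 635, -]
Lookup 901: h=4, probe 4,5 → found at 5.

2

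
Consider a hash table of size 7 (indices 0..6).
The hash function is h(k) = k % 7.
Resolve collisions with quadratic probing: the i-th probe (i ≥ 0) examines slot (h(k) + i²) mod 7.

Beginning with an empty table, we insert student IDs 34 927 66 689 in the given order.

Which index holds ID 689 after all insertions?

0

34: h=6 → slot 6
927: h=3 → slot 3
66: h=3, probe 3,4 → slot 4
689: h=3, probe 3,4,0 → slot 0
Table: [689, _, _, 927, 66, _, 34]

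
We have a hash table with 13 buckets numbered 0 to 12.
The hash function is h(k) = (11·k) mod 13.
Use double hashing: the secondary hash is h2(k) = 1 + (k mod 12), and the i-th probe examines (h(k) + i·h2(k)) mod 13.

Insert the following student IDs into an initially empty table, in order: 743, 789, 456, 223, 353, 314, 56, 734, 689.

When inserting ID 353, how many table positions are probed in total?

Insert 743: h=9, slot 9 empty → index 9.
Insert 789: h=8, slot 8 empty → index 8.
Insert 456: h=11, slot 11 empty → index 11.
Insert 223: h=9, h2=8, slot 9 occupied → index 4.
Insert 353: h=9, h2=6, slot 9 occupied → index 2.
Insert 314: h=9, h2=3, slot 9 occupied → index 12.
Insert 56: h=5, slot 5 empty → index 5.
Insert 734: h=1, slot 1 empty → index 1.
Insert 689: h=0, slot 0 empty → index 0.
Table: [689, 734, 353, ∅, 223, 56, ∅, ∅, 789, 743, ∅, 456, 314]

2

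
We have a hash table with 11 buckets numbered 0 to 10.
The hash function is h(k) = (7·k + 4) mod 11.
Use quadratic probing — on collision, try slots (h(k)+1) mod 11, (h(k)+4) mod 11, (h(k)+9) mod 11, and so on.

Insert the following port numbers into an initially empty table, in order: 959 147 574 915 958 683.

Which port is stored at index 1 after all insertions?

958

959 hashes to 7; slot 7 is free -> place at 7.
147 hashes to 10; slot 10 is free -> place at 10.
574 hashes to 7; 7 taken -> place at 8.
915 hashes to 7; 7,8 taken -> place at 0.
958 hashes to 0; 0 taken -> place at 1.
683 hashes to 0; 0,1 taken -> place at 4.
Table: [915, 958, _, _, 683, _, _, 959, 574, _, 147]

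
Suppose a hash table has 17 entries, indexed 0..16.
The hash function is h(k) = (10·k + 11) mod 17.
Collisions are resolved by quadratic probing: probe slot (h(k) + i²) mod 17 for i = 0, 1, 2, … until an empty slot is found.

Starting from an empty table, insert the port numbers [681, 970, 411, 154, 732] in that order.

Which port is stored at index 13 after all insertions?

Insert 681: h=4, slot 4 empty -> index 4.
Insert 970: h=4, slot 4 occupied -> index 5.
Insert 411: h=7, slot 7 empty -> index 7.
Insert 154: h=4, slots 4,5 occupied -> index 8.
Insert 732: h=4, slots 4,5,8 occupied -> index 13.
Table: [∅, ∅, ∅, ∅, 681, 970, ∅, 411, 154, ∅, ∅, ∅, ∅, 732, ∅, ∅, ∅]

732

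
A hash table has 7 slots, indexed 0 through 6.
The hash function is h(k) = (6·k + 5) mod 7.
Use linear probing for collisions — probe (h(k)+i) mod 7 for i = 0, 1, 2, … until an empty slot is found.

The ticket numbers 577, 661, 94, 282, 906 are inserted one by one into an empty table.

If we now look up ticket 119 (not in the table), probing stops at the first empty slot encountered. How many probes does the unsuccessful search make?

3

Insert 577: h=2, slot 2 empty → index 2.
Insert 661: h=2, slot 2 occupied → index 3.
Insert 94: h=2, slots 2,3 occupied → index 4.
Insert 282: h=3, slots 3,4 occupied → index 5.
Insert 906: h=2, slots 2,3,4,5 occupied → index 6.
Table: [-, -, 577, 661, 94, 282, 906]
Lookup 119: h=5, probe 5,6,0 → slot 0 empty, not found.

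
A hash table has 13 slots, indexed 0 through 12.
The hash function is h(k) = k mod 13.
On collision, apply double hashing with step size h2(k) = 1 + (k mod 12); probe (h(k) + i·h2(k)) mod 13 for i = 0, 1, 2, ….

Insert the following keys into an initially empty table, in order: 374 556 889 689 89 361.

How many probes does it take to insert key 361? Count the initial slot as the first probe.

2

Insert 374: h=10, slot 10 empty -> index 10.
Insert 556: h=10, h2=5, slot 10 occupied -> index 2.
Insert 889: h=5, slot 5 empty -> index 5.
Insert 689: h=0, slot 0 empty -> index 0.
Insert 89: h=11, slot 11 empty -> index 11.
Insert 361: h=10, h2=2, slot 10 occupied -> index 12.
Table: [689, ∅, 556, ∅, ∅, 889, ∅, ∅, ∅, ∅, 374, 89, 361]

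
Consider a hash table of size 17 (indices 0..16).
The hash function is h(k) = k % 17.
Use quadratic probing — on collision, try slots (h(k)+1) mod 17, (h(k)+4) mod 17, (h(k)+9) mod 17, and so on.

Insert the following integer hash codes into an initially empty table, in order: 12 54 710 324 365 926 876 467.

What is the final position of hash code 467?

12 hashes to 12; slot 12 is free => place at 12.
54 hashes to 3; slot 3 is free => place at 3.
710 hashes to 13; slot 13 is free => place at 13.
324 hashes to 1; slot 1 is free => place at 1.
365 hashes to 8; slot 8 is free => place at 8.
926 hashes to 8; 8 taken => place at 9.
876 hashes to 9; 9 taken => place at 10.
467 hashes to 8; 8,9,12 taken => place at 0.
Table: [467, 324, ., 54, ., ., ., ., 365, 926, 876, ., 12, 710, ., ., .]

0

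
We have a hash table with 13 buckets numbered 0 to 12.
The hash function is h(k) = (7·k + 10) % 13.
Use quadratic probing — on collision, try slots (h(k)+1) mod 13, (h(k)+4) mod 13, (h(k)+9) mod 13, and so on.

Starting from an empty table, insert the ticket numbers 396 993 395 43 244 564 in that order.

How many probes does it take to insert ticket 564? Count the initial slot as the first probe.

396: h=0 => slot 0
993: h=6 => slot 6
395: h=6, probe 6,7 => slot 7
43: h=12 => slot 12
244: h=2 => slot 2
564: h=6, probe 6,7,10 => slot 10
Table: [396, ., 244, ., ., ., 993, 395, ., ., 564, ., 43]

3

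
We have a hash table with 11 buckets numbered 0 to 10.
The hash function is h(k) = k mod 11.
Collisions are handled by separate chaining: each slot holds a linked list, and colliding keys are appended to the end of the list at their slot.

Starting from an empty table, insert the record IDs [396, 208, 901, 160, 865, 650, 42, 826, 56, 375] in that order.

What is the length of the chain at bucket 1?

4

Insert 396: h=0, bucket 0 empty -> new chain.
Insert 208: h=10, bucket 10 empty -> new chain.
Insert 901: h=10, bucket 10 nonempty -> append to chain.
Insert 160: h=6, bucket 6 empty -> new chain.
Insert 865: h=7, bucket 7 empty -> new chain.
Insert 650: h=1, bucket 1 empty -> new chain.
Insert 42: h=9, bucket 9 empty -> new chain.
Insert 826: h=1, bucket 1 nonempty -> append to chain.
Insert 56: h=1, bucket 1 nonempty -> append to chain.
Insert 375: h=1, bucket 1 nonempty -> append to chain.
Final buckets:
0: 396
1: 650 -> 826 -> 56 -> 375
2: .
3: .
4: .
5: .
6: 160
7: 865
8: .
9: 42
10: 208 -> 901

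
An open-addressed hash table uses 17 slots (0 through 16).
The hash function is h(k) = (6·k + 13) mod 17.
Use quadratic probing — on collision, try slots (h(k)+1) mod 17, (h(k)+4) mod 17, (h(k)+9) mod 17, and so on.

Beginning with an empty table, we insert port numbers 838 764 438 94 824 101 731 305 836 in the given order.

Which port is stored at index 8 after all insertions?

101

838: h=9 -> slot 9
764: h=7 -> slot 7
438: h=6 -> slot 6
94: h=16 -> slot 16
824: h=10 -> slot 10
101: h=7, probe 7,8 -> slot 8
731: h=13 -> slot 13
305: h=7, probe 7,8,11 -> slot 11
836: h=14 -> slot 14
Table: [_, _, _, _, _, _, 438, 764, 101, 838, 824, 305, _, 731, 836, _, 94]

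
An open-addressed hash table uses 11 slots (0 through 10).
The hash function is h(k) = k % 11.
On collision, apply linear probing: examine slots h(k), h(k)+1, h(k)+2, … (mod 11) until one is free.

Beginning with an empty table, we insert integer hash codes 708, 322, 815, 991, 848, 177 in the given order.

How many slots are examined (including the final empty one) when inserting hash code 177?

6

708 hashes to 4; slot 4 is free -> place at 4.
322 hashes to 3; slot 3 is free -> place at 3.
815 hashes to 1; slot 1 is free -> place at 1.
991 hashes to 1; 1 taken -> place at 2.
848 hashes to 1; 1,2,3,4 taken -> place at 5.
177 hashes to 1; 1,2,3,4,5 taken -> place at 6.
Table: [—, 815, 991, 322, 708, 848, 177, —, —, —, —]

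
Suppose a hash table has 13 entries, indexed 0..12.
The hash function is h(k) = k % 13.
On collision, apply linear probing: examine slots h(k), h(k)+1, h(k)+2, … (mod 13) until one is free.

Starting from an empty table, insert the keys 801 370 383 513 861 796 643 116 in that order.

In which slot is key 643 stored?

10

801: h=8 → slot 8
370: h=6 → slot 6
383: h=6, probe 6,7 → slot 7
513: h=6, probe 6,7,8,9 → slot 9
861: h=3 → slot 3
796: h=3, probe 3,4 → slot 4
643: h=6, probe 6,7,8,9,10 → slot 10
116: h=12 → slot 12
Table: [., ., ., 861, 796, ., 370, 383, 801, 513, 643, ., 116]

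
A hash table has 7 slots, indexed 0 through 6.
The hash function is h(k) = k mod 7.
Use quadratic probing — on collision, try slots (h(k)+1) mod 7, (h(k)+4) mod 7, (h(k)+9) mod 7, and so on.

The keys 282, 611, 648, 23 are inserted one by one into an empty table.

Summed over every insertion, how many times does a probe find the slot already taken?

3

282 hashes to 2; slot 2 is free → place at 2.
611 hashes to 2; 2 taken → place at 3.
648 hashes to 4; slot 4 is free → place at 4.
23 hashes to 2; 2,3 taken → place at 6.
Table: [—, —, 282, 611, 648, —, 23]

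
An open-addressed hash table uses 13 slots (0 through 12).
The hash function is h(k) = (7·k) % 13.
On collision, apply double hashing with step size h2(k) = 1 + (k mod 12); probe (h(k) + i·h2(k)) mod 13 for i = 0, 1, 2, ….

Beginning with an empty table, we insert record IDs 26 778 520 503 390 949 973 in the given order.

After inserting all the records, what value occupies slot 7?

26 hashes to 0; slot 0 is free => place at 0.
778 hashes to 12; slot 12 is free => place at 12.
520 hashes to 0, h2=5; 0 taken => place at 5.
503 hashes to 11; slot 11 is free => place at 11.
390 hashes to 0, h2=7; 0 taken => place at 7.
949 hashes to 0, h2=2; 0 taken => place at 2.
973 hashes to 12, h2=2; 12 taken => place at 1.
Table: [26, 973, 949, _, _, 520, _, 390, _, _, _, 503, 778]

390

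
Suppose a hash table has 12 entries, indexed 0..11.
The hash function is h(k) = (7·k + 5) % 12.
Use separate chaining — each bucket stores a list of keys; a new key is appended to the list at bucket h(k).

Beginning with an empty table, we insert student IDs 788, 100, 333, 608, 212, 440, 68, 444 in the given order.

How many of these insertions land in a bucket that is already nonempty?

788 -> bucket 1
100 -> bucket 9
333 -> bucket 8
608 -> bucket 1 (collision)
212 -> bucket 1 (collision)
440 -> bucket 1 (collision)
68 -> bucket 1 (collision)
444 -> bucket 5
Final buckets:
0: .
1: 788 -> 608 -> 212 -> 440 -> 68
2: .
3: .
4: .
5: 444
6: .
7: .
8: 333
9: 100
10: .
11: .

4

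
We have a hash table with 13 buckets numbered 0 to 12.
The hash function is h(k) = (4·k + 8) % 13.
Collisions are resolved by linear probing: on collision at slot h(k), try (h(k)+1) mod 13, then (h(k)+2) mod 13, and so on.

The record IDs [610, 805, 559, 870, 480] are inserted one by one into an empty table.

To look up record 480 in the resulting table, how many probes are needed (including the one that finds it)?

4

610: h=4 -> slot 4
805: h=4, probe 4,5 -> slot 5
559: h=8 -> slot 8
870: h=4, probe 4,5,6 -> slot 6
480: h=4, probe 4,5,6,7 -> slot 7
Table: [—, —, —, —, 610, 805, 870, 480, 559, —, —, —, —]
Lookup 480: h=4, probe 4,5,6,7 → found at 7.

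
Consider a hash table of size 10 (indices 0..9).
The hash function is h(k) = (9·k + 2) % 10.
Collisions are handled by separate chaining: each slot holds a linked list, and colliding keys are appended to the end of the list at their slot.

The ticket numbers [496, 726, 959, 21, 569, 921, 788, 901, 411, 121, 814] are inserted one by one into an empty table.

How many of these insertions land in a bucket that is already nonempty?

6

Insert 496: h=6, bucket 6 empty -> new chain.
Insert 726: h=6, bucket 6 nonempty -> append to chain.
Insert 959: h=3, bucket 3 empty -> new chain.
Insert 21: h=1, bucket 1 empty -> new chain.
Insert 569: h=3, bucket 3 nonempty -> append to chain.
Insert 921: h=1, bucket 1 nonempty -> append to chain.
Insert 788: h=4, bucket 4 empty -> new chain.
Insert 901: h=1, bucket 1 nonempty -> append to chain.
Insert 411: h=1, bucket 1 nonempty -> append to chain.
Insert 121: h=1, bucket 1 nonempty -> append to chain.
Insert 814: h=8, bucket 8 empty -> new chain.
Final buckets:
0: ∅
1: 21 -> 921 -> 901 -> 411 -> 121
2: ∅
3: 959 -> 569
4: 788
5: ∅
6: 496 -> 726
7: ∅
8: 814
9: ∅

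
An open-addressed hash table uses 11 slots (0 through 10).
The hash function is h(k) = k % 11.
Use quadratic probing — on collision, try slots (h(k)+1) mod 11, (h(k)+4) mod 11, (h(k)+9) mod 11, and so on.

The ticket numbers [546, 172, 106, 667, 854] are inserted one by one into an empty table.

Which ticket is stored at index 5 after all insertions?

546 hashes to 7; slot 7 is free → place at 7.
172 hashes to 7; 7 taken → place at 8.
106 hashes to 7; 7,8 taken → place at 0.
667 hashes to 7; 7,8,0 taken → place at 5.
854 hashes to 7; 7,8,0,5 taken → place at 1.
Table: [106, 854, ., ., ., 667, ., 546, 172, ., .]

667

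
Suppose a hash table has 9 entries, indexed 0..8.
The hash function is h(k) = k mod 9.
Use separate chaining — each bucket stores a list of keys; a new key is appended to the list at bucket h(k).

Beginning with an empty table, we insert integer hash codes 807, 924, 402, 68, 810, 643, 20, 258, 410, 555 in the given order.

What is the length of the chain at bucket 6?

5

Insert 807: h=6, bucket 6 empty -> new chain.
Insert 924: h=6, bucket 6 nonempty -> append to chain.
Insert 402: h=6, bucket 6 nonempty -> append to chain.
Insert 68: h=5, bucket 5 empty -> new chain.
Insert 810: h=0, bucket 0 empty -> new chain.
Insert 643: h=4, bucket 4 empty -> new chain.
Insert 20: h=2, bucket 2 empty -> new chain.
Insert 258: h=6, bucket 6 nonempty -> append to chain.
Insert 410: h=5, bucket 5 nonempty -> append to chain.
Insert 555: h=6, bucket 6 nonempty -> append to chain.
Final buckets:
0: 810
1: .
2: 20
3: .
4: 643
5: 68 -> 410
6: 807 -> 924 -> 402 -> 258 -> 555
7: .
8: .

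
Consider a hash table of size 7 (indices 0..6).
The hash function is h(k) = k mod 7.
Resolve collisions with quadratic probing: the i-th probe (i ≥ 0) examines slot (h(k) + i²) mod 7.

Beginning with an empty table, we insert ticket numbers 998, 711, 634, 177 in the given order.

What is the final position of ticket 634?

998 hashes to 4; slot 4 is free → place at 4.
711 hashes to 4; 4 taken → place at 5.
634 hashes to 4; 4,5 taken → place at 1.
177 hashes to 2; slot 2 is free → place at 2.
Table: [., 634, 177, ., 998, 711, .]

1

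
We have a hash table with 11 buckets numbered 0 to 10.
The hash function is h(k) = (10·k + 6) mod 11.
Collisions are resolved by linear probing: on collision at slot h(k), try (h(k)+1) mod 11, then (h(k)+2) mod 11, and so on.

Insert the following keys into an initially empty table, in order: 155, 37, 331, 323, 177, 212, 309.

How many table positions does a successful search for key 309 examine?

Insert 155: h=5, slot 5 empty => index 5.
Insert 37: h=2, slot 2 empty => index 2.
Insert 331: h=5, slot 5 occupied => index 6.
Insert 323: h=2, slot 2 occupied => index 3.
Insert 177: h=5, slots 5,6 occupied => index 7.
Insert 212: h=3, slot 3 occupied => index 4.
Insert 309: h=5, slots 5,6,7 occupied => index 8.
Table: [., ., 37, 323, 212, 155, 331, 177, 309, ., .]
Lookup 309: h=5, probe 5,6,7,8 → found at 8.

4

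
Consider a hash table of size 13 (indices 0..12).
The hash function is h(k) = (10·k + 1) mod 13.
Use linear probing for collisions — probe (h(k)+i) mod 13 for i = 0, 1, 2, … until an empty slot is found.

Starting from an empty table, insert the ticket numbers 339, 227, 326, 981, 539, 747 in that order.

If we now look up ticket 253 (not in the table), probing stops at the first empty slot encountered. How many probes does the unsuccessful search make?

7

Insert 339: h=11, slot 11 empty => index 11.
Insert 227: h=9, slot 9 empty => index 9.
Insert 326: h=11, slot 11 occupied => index 12.
Insert 981: h=9, slot 9 occupied => index 10.
Insert 539: h=9, slots 9,10,11,12 occupied => index 0.
Insert 747: h=9, slots 9,10,11,12,0 occupied => index 1.
Table: [539, 747, _, _, _, _, _, _, _, 227, 981, 339, 326]
Lookup 253: h=9, probe 9,10,11,12,0,1,2 → slot 2 empty, not found.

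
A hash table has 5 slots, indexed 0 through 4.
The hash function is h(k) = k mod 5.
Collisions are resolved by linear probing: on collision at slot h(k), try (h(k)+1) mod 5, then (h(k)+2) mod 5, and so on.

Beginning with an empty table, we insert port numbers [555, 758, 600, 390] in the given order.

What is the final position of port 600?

Insert 555: h=0, slot 0 empty → index 0.
Insert 758: h=3, slot 3 empty → index 3.
Insert 600: h=0, slot 0 occupied → index 1.
Insert 390: h=0, slots 0,1 occupied → index 2.
Table: [555, 600, 390, 758, -]

1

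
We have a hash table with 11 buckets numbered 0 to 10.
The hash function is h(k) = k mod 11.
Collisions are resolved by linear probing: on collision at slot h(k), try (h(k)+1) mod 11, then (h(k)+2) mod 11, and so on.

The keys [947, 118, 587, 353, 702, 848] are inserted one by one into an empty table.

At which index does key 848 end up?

3

Insert 947: h=1, slot 1 empty → index 1.
Insert 118: h=8, slot 8 empty → index 8.
Insert 587: h=4, slot 4 empty → index 4.
Insert 353: h=1, slot 1 occupied → index 2.
Insert 702: h=9, slot 9 empty → index 9.
Insert 848: h=1, slots 1,2 occupied → index 3.
Table: [., 947, 353, 848, 587, ., ., ., 118, 702, .]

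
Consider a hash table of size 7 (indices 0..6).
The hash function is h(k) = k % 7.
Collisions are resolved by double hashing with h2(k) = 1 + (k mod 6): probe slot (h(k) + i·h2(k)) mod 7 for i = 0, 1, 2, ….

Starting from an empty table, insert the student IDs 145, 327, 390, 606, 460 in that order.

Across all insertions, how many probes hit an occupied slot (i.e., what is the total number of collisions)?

145 hashes to 5; slot 5 is free -> place at 5.
327 hashes to 5, h2=4; 5 taken -> place at 2.
390 hashes to 5, h2=1; 5 taken -> place at 6.
606 hashes to 4; slot 4 is free -> place at 4.
460 hashes to 5, h2=5; 5 taken -> place at 3.
Table: [., ., 327, 460, 606, 145, 390]

3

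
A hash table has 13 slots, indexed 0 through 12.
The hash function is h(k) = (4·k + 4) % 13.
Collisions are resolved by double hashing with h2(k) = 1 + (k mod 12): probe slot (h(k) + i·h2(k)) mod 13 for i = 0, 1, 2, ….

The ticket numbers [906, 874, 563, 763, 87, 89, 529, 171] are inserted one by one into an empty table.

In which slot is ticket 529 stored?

906 hashes to 1; slot 1 is free -> place at 1.
874 hashes to 3; slot 3 is free -> place at 3.
563 hashes to 7; slot 7 is free -> place at 7.
763 hashes to 1, h2=8; 1 taken -> place at 9.
87 hashes to 1, h2=4; 1 taken -> place at 5.
89 hashes to 9, h2=6; 9 taken -> place at 2.
529 hashes to 1, h2=2; 1,3,5,7,9 taken -> place at 11.
171 hashes to 12; slot 12 is free -> place at 12.
Table: [—, 906, 89, 874, —, 87, —, 563, —, 763, —, 529, 171]

11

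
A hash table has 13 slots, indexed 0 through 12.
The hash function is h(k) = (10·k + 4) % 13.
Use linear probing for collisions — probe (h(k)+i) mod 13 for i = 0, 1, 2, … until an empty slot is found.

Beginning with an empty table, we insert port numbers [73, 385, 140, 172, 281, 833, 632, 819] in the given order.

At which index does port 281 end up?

9

Insert 73: h=6, slot 6 empty → index 6.
Insert 385: h=6, slot 6 occupied → index 7.
Insert 140: h=0, slot 0 empty → index 0.
Insert 172: h=8, slot 8 empty → index 8.
Insert 281: h=6, slots 6,7,8 occupied → index 9.
Insert 833: h=1, slot 1 empty → index 1.
Insert 632: h=6, slots 6,7,8,9 occupied → index 10.
Insert 819: h=4, slot 4 empty → index 4.
Table: [140, 833, _, _, 819, _, 73, 385, 172, 281, 632, _, _]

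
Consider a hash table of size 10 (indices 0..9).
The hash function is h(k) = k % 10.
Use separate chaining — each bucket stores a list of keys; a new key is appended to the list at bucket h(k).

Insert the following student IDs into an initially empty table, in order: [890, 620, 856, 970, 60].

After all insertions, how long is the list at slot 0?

890 -> bucket 0
620 -> bucket 0 (collision)
856 -> bucket 6
970 -> bucket 0 (collision)
60 -> bucket 0 (collision)
Final buckets:
0: 890 -> 620 -> 970 -> 60
1: ∅
2: ∅
3: ∅
4: ∅
5: ∅
6: 856
7: ∅
8: ∅
9: ∅

4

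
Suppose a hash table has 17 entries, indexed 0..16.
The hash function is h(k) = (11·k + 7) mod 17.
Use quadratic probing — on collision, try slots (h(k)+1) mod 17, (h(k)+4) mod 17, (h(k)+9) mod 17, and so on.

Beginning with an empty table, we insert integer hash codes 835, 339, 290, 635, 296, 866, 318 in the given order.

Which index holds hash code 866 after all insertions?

835 hashes to 12; slot 12 is free -> place at 12.
339 hashes to 13; slot 13 is free -> place at 13.
290 hashes to 1; slot 1 is free -> place at 1.
635 hashes to 5; slot 5 is free -> place at 5.
296 hashes to 16; slot 16 is free -> place at 16.
866 hashes to 13; 13 taken -> place at 14.
318 hashes to 3; slot 3 is free -> place at 3.
Table: [—, 290, —, 318, —, 635, —, —, —, —, —, —, 835, 339, 866, —, 296]

14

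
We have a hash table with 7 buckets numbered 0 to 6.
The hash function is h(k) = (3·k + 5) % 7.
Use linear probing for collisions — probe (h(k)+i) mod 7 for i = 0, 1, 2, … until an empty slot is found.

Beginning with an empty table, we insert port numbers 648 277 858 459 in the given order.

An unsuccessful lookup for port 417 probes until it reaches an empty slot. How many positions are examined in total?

5

648: h=3 -> slot 3
277: h=3, probe 3,4 -> slot 4
858: h=3, probe 3,4,5 -> slot 5
459: h=3, probe 3,4,5,6 -> slot 6
Table: [—, —, —, 648, 277, 858, 459]
Lookup 417: h=3, probe 3,4,5,6,0 → slot 0 empty, not found.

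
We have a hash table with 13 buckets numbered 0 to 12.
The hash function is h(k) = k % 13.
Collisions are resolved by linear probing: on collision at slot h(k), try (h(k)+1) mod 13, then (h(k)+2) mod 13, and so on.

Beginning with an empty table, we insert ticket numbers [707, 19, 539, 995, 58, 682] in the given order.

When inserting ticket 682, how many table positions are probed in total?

Insert 707: h=5, slot 5 empty -> index 5.
Insert 19: h=6, slot 6 empty -> index 6.
Insert 539: h=6, slot 6 occupied -> index 7.
Insert 995: h=7, slot 7 occupied -> index 8.
Insert 58: h=6, slots 6,7,8 occupied -> index 9.
Insert 682: h=6, slots 6,7,8,9 occupied -> index 10.
Table: [., ., ., ., ., 707, 19, 539, 995, 58, 682, ., .]

5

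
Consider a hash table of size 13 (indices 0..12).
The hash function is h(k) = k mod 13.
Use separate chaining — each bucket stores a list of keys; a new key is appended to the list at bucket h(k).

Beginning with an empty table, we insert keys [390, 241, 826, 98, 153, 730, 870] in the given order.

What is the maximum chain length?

390 -> bucket 0
241 -> bucket 7
826 -> bucket 7 (collision)
98 -> bucket 7 (collision)
153 -> bucket 10
730 -> bucket 2
870 -> bucket 12
Final buckets:
0: 390
1: —
2: 730
3: —
4: —
5: —
6: —
7: 241 -> 826 -> 98
8: —
9: —
10: 153
11: —
12: 870

3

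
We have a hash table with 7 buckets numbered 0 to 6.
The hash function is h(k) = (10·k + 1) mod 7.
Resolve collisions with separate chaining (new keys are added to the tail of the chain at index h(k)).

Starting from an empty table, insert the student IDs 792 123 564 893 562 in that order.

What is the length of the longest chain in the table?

792 → bucket 4
123 → bucket 6
564 → bucket 6 (collision)
893 → bucket 6 (collision)
562 → bucket 0
Final buckets:
0: 562
1: —
2: —
3: —
4: 792
5: —
6: 123 -> 564 -> 893

3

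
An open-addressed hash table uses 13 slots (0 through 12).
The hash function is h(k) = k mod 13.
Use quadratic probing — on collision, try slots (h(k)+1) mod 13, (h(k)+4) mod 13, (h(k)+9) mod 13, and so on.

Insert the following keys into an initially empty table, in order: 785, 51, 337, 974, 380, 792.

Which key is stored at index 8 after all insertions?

792

785 hashes to 5; slot 5 is free -> place at 5.
51 hashes to 12; slot 12 is free -> place at 12.
337 hashes to 12; 12 taken -> place at 0.
974 hashes to 12; 12,0 taken -> place at 3.
380 hashes to 3; 3 taken -> place at 4.
792 hashes to 12; 12,0,3 taken -> place at 8.
Table: [337, -, -, 974, 380, 785, -, -, 792, -, -, -, 51]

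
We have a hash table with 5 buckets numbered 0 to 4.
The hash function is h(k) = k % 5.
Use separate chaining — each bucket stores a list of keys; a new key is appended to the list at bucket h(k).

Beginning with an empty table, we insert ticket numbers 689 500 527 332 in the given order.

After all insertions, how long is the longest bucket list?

Insert 689: h=4, bucket 4 empty -> new chain.
Insert 500: h=0, bucket 0 empty -> new chain.
Insert 527: h=2, bucket 2 empty -> new chain.
Insert 332: h=2, bucket 2 nonempty -> append to chain.
Final buckets:
0: 500
1: -
2: 527 -> 332
3: -
4: 689

2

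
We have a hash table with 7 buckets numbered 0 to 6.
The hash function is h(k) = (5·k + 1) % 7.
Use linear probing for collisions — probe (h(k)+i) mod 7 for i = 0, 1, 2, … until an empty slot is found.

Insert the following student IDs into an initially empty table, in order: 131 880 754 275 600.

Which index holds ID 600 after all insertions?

Insert 131: h=5, slot 5 empty -> index 5.
Insert 880: h=5, slot 5 occupied -> index 6.
Insert 754: h=5, slots 5,6 occupied -> index 0.
Insert 275: h=4, slot 4 empty -> index 4.
Insert 600: h=5, slots 5,6,0 occupied -> index 1.
Table: [754, 600, ∅, ∅, 275, 131, 880]

1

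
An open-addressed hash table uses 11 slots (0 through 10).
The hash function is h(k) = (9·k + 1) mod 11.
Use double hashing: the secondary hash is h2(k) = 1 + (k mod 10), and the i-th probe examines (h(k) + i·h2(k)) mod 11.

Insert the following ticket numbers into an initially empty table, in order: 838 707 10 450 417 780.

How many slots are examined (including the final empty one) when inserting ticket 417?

838: h=8 → slot 8
707: h=6 → slot 6
10: h=3 → slot 3
450: h=3, h2=1, probe 3,4 → slot 4
417: h=3, h2=8, probe 3,0 → slot 0
780: h=3, h2=1, probe 3,4,5 → slot 5
Table: [417, _, _, 10, 450, 780, 707, _, 838, _, _]

2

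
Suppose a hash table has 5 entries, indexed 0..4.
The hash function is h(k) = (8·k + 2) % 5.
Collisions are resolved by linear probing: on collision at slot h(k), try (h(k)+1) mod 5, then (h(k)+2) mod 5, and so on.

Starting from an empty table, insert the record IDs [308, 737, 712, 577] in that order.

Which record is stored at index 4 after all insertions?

712

308: h=1 => slot 1
737: h=3 => slot 3
712: h=3, probe 3,4 => slot 4
577: h=3, probe 3,4,0 => slot 0
Table: [577, 308, ., 737, 712]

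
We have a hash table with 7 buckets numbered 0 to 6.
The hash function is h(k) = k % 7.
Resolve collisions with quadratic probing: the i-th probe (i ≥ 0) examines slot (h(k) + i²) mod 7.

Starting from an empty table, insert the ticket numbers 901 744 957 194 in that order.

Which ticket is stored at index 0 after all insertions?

901 hashes to 5; slot 5 is free -> place at 5.
744 hashes to 2; slot 2 is free -> place at 2.
957 hashes to 5; 5 taken -> place at 6.
194 hashes to 5; 5,6,2 taken -> place at 0.
Table: [194, ∅, 744, ∅, ∅, 901, 957]

194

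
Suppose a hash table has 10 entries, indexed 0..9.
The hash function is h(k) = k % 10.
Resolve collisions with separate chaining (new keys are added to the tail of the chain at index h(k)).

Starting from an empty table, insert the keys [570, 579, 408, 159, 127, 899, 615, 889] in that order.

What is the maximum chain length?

Insert 570: h=0, bucket 0 empty -> new chain.
Insert 579: h=9, bucket 9 empty -> new chain.
Insert 408: h=8, bucket 8 empty -> new chain.
Insert 159: h=9, bucket 9 nonempty -> append to chain.
Insert 127: h=7, bucket 7 empty -> new chain.
Insert 899: h=9, bucket 9 nonempty -> append to chain.
Insert 615: h=5, bucket 5 empty -> new chain.
Insert 889: h=9, bucket 9 nonempty -> append to chain.
Final buckets:
0: 570
1: .
2: .
3: .
4: .
5: 615
6: .
7: 127
8: 408
9: 579 -> 159 -> 899 -> 889

4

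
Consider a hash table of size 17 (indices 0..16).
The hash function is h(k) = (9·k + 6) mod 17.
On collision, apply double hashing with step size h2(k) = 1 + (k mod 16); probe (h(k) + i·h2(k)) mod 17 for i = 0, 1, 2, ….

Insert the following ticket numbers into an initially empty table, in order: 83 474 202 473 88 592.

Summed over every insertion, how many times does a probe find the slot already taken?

5

Insert 83: h=5, slot 5 empty => index 5.
Insert 474: h=5, h2=11, slot 5 occupied => index 16.
Insert 202: h=5, h2=11, slots 5,16 occupied => index 10.
Insert 473: h=13, slot 13 empty => index 13.
Insert 88: h=16, h2=9, slot 16 occupied => index 8.
Insert 592: h=13, h2=1, slot 13 occupied => index 14.
Table: [-, -, -, -, -, 83, -, -, 88, -, 202, -, -, 473, 592, -, 474]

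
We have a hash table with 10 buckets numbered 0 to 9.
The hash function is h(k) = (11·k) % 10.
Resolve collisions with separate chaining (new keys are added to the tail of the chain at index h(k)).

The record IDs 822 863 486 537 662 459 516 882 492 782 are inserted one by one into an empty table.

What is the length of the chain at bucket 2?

822 → bucket 2
863 → bucket 3
486 → bucket 6
537 → bucket 7
662 → bucket 2 (collision)
459 → bucket 9
516 → bucket 6 (collision)
882 → bucket 2 (collision)
492 → bucket 2 (collision)
782 → bucket 2 (collision)
Final buckets:
0: ∅
1: ∅
2: 822 -> 662 -> 882 -> 492 -> 782
3: 863
4: ∅
5: ∅
6: 486 -> 516
7: 537
8: ∅
9: 459

5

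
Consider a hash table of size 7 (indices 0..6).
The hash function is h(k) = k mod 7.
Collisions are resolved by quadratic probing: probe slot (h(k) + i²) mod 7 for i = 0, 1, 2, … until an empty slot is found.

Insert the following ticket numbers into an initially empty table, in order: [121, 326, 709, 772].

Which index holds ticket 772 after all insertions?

121: h=2 => slot 2
326: h=4 => slot 4
709: h=2, probe 2,3 => slot 3
772: h=2, probe 2,3,6 => slot 6
Table: [—, —, 121, 709, 326, —, 772]

6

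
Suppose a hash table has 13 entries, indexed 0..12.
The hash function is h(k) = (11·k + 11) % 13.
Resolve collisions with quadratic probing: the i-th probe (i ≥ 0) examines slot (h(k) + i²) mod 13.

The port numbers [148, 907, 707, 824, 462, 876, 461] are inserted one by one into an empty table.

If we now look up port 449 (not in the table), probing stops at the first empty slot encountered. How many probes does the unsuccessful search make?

2

148 hashes to 1; slot 1 is free → place at 1.
907 hashes to 4; slot 4 is free → place at 4.
707 hashes to 1; 1 taken → place at 2.
824 hashes to 1; 1,2 taken → place at 5.
462 hashes to 10; slot 10 is free → place at 10.
876 hashes to 1; 1,2,5,10,4 taken → place at 0.
461 hashes to 12; slot 12 is free → place at 12.
Table: [876, 148, 707, ∅, 907, 824, ∅, ∅, ∅, ∅, 462, ∅, 461]
Lookup 449: h=10, probe 10,11 → slot 11 empty, not found.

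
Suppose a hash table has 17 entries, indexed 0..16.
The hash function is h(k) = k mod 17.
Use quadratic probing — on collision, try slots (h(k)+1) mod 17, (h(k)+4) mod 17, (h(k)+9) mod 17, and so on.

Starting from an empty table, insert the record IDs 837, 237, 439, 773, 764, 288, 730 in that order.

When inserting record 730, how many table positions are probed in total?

5

837: h=4 -> slot 4
237: h=16 -> slot 16
439: h=14 -> slot 14
773: h=8 -> slot 8
764: h=16, probe 16,0 -> slot 0
288: h=16, probe 16,0,3 -> slot 3
730: h=16, probe 16,0,3,8,15 -> slot 15
Table: [764, -, -, 288, 837, -, -, -, 773, -, -, -, -, -, 439, 730, 237]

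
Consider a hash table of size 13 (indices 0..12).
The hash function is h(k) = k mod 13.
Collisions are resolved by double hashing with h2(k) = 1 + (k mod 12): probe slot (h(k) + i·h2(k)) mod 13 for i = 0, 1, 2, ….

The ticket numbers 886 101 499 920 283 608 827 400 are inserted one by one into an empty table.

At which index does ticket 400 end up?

7

886: h=2 → slot 2
101: h=10 → slot 10
499: h=5 → slot 5
920: h=10, h2=9, probe 10,6 → slot 6
283: h=10, h2=8, probe 10,5,0 → slot 0
608: h=10, h2=9, probe 10,6,2,11 → slot 11
827: h=8 → slot 8
400: h=10, h2=5, probe 10,2,7 → slot 7
Table: [283, _, 886, _, _, 499, 920, 400, 827, _, 101, 608, _]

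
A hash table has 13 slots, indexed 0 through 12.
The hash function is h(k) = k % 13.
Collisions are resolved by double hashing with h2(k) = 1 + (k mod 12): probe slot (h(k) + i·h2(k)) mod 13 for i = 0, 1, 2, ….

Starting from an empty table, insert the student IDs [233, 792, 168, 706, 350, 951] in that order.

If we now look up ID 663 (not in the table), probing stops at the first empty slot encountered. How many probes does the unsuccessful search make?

233: h=12 -> slot 12
792: h=12, h2=1, probe 12,0 -> slot 0
168: h=12, h2=1, probe 12,0,1 -> slot 1
706: h=4 -> slot 4
350: h=12, h2=3, probe 12,2 -> slot 2
951: h=2, h2=4, probe 2,6 -> slot 6
Table: [792, 168, 350, _, 706, _, 951, _, _, _, _, _, 233]
Lookup 663: h=0, h2=4, probe 0,4,8 → slot 8 empty, not found.

3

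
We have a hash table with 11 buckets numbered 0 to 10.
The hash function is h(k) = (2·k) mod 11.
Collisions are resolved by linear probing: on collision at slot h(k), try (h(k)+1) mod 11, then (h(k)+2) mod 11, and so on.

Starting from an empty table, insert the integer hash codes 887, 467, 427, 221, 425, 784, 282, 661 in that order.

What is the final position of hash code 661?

887 hashes to 3; slot 3 is free → place at 3.
467 hashes to 10; slot 10 is free → place at 10.
427 hashes to 7; slot 7 is free → place at 7.
221 hashes to 2; slot 2 is free → place at 2.
425 hashes to 3; 3 taken → place at 4.
784 hashes to 6; slot 6 is free → place at 6.
282 hashes to 3; 3,4 taken → place at 5.
661 hashes to 2; 2,3,4,5,6,7 taken → place at 8.
Table: [_, _, 221, 887, 425, 282, 784, 427, 661, _, 467]

8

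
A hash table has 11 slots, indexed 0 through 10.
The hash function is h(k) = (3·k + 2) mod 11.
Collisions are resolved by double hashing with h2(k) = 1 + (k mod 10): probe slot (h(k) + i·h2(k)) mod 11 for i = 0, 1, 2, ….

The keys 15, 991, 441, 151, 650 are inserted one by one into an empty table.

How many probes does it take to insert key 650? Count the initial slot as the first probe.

2

Insert 15: h=3, slot 3 empty → index 3.
Insert 991: h=5, slot 5 empty → index 5.
Insert 441: h=5, h2=2, slot 5 occupied → index 7.
Insert 151: h=4, slot 4 empty → index 4.
Insert 650: h=5, h2=1, slot 5 occupied → index 6.
Table: [., ., ., 15, 151, 991, 650, 441, ., ., .]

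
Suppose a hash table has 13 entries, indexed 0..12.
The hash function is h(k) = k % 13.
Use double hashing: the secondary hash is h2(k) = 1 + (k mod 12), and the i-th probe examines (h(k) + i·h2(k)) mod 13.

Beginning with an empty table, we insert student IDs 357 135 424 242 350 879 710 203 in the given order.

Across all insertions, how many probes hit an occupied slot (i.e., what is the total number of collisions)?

6

Insert 357: h=6, slot 6 empty => index 6.
Insert 135: h=5, slot 5 empty => index 5.
Insert 424: h=8, slot 8 empty => index 8.
Insert 242: h=8, h2=3, slot 8 occupied => index 11.
Insert 350: h=12, slot 12 empty => index 12.
Insert 879: h=8, h2=4, slots 8,12 occupied => index 3.
Insert 710: h=8, h2=3, slots 8,11 occupied => index 1.
Insert 203: h=8, h2=12, slot 8 occupied => index 7.
Table: [_, 710, _, 879, _, 135, 357, 203, 424, _, _, 242, 350]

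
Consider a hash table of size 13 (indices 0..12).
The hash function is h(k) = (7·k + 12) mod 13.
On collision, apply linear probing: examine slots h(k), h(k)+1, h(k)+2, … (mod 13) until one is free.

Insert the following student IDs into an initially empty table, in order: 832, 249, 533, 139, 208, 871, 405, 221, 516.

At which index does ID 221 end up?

5

832: h=12 → slot 12
249: h=0 → slot 0
533: h=12, probe 12,0,1 → slot 1
139: h=10 → slot 10
208: h=12, probe 12,0,1,2 → slot 2
871: h=12, probe 12,0,1,2,3 → slot 3
405: h=0, probe 0,1,2,3,4 → slot 4
221: h=12, probe 12,0,1,2,3,4,5 → slot 5
516: h=10, probe 10,11 → slot 11
Table: [249, 533, 208, 871, 405, 221, _, _, _, _, 139, 516, 832]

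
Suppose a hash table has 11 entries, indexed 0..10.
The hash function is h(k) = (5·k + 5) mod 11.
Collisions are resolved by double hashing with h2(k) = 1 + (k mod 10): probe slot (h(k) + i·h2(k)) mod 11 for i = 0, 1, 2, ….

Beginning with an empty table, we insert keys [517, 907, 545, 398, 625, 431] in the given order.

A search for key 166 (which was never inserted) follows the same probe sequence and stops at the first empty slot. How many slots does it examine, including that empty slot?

4

517: h=5 → slot 5
907: h=8 → slot 8
545: h=2 → slot 2
398: h=4 → slot 4
625: h=6 → slot 6
431: h=4, h2=2, probe 4,6,8,10 → slot 10
Table: [., ., 545, ., 398, 517, 625, ., 907, ., 431]
Lookup 166: h=10, h2=7, probe 10,6,2,9 → slot 9 empty, not found.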